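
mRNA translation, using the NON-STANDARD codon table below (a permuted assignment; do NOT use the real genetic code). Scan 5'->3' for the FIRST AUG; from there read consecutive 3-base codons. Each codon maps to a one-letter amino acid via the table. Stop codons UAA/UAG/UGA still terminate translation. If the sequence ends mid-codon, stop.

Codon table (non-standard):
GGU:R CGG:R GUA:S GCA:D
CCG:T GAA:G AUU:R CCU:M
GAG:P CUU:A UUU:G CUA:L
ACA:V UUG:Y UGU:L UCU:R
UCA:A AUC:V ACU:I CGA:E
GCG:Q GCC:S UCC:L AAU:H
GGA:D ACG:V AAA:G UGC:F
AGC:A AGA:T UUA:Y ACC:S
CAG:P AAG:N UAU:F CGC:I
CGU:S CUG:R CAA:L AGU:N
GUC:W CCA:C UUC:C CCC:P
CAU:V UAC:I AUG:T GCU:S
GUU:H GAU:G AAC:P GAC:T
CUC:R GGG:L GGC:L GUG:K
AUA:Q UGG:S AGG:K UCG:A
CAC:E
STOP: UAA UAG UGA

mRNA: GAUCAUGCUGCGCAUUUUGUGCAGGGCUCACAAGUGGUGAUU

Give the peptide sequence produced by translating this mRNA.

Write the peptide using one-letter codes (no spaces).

start AUG at pos 4
pos 4: AUG -> T; peptide=T
pos 7: CUG -> R; peptide=TR
pos 10: CGC -> I; peptide=TRI
pos 13: AUU -> R; peptide=TRIR
pos 16: UUG -> Y; peptide=TRIRY
pos 19: UGC -> F; peptide=TRIRYF
pos 22: AGG -> K; peptide=TRIRYFK
pos 25: GCU -> S; peptide=TRIRYFKS
pos 28: CAC -> E; peptide=TRIRYFKSE
pos 31: AAG -> N; peptide=TRIRYFKSEN
pos 34: UGG -> S; peptide=TRIRYFKSENS
pos 37: UGA -> STOP

Answer: TRIRYFKSENS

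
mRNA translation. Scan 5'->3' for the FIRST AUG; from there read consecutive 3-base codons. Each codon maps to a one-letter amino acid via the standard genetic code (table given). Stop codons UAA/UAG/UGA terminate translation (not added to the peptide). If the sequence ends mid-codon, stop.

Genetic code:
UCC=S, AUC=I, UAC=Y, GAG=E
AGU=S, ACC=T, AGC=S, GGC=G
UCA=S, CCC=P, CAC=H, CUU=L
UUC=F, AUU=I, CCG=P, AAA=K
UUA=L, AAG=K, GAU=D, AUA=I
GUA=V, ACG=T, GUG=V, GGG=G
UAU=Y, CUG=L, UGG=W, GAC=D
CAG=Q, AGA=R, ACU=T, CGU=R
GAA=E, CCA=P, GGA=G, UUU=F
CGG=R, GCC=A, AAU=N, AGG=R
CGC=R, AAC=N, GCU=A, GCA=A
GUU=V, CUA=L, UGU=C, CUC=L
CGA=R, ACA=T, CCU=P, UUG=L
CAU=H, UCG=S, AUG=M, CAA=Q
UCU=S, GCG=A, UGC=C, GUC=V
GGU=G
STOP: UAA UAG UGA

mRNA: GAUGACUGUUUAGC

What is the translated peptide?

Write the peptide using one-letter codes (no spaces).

start AUG at pos 1
pos 1: AUG -> M; peptide=M
pos 4: ACU -> T; peptide=MT
pos 7: GUU -> V; peptide=MTV
pos 10: UAG -> STOP

Answer: MTV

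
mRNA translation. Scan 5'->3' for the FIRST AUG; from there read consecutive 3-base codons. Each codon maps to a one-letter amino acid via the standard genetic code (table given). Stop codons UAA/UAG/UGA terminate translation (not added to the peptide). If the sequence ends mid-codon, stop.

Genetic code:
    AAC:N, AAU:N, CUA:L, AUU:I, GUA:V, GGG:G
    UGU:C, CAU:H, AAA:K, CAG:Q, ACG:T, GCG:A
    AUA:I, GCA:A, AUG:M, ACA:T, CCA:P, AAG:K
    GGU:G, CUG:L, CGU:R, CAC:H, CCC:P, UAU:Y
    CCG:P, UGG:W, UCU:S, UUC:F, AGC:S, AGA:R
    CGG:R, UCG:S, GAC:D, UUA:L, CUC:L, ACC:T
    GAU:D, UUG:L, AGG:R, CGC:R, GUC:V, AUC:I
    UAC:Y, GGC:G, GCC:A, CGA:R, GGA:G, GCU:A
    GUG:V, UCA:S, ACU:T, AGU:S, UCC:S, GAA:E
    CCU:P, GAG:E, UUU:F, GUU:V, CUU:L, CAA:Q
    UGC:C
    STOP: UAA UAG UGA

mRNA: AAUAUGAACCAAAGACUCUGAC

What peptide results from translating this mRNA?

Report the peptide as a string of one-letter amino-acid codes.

Answer: MNQRL

Derivation:
start AUG at pos 3
pos 3: AUG -> M; peptide=M
pos 6: AAC -> N; peptide=MN
pos 9: CAA -> Q; peptide=MNQ
pos 12: AGA -> R; peptide=MNQR
pos 15: CUC -> L; peptide=MNQRL
pos 18: UGA -> STOP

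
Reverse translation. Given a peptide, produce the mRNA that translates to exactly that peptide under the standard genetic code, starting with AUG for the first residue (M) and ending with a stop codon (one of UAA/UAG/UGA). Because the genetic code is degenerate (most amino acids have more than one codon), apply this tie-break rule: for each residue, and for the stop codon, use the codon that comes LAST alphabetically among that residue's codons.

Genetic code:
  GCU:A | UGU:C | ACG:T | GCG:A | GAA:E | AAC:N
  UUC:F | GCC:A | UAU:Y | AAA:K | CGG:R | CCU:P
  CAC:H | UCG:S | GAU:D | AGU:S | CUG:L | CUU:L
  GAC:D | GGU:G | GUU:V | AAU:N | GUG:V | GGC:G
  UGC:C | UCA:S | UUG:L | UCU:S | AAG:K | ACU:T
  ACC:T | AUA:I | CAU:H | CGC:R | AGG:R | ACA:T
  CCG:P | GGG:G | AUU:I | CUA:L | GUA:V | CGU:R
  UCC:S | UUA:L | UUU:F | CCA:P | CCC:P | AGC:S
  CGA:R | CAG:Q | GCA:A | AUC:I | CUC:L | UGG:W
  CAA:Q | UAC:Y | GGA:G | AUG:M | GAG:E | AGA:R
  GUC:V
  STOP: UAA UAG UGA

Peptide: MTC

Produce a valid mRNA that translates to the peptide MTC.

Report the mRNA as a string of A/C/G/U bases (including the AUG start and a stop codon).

residue 1: M -> AUG (start codon)
residue 2: T codons sorted = ACA,ACC,ACG,ACU -> pick last = ACU
residue 3: C codons sorted = UGC,UGU -> pick last = UGU
terminator: stop codons sorted = UAA,UAG,UGA -> pick last = UGA

Answer: mRNA: AUGACUUGUUGA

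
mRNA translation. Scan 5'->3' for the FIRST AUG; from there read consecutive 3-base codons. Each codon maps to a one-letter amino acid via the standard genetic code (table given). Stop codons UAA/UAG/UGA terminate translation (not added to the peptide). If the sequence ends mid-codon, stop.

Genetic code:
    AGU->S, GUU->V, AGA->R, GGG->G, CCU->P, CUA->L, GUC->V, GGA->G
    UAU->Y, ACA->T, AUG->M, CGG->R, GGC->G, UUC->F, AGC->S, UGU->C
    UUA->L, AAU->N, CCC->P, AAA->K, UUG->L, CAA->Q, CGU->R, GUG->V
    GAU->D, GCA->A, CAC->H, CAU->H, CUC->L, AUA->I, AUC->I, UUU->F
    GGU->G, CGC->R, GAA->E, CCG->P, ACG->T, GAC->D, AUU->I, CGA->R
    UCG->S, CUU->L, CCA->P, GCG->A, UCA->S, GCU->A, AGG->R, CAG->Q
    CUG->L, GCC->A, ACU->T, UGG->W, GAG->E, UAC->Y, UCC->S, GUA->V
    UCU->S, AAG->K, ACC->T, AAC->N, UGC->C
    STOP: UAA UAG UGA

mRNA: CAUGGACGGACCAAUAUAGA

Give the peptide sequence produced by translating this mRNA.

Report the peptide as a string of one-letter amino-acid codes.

start AUG at pos 1
pos 1: AUG -> M; peptide=M
pos 4: GAC -> D; peptide=MD
pos 7: GGA -> G; peptide=MDG
pos 10: CCA -> P; peptide=MDGP
pos 13: AUA -> I; peptide=MDGPI
pos 16: UAG -> STOP

Answer: MDGPI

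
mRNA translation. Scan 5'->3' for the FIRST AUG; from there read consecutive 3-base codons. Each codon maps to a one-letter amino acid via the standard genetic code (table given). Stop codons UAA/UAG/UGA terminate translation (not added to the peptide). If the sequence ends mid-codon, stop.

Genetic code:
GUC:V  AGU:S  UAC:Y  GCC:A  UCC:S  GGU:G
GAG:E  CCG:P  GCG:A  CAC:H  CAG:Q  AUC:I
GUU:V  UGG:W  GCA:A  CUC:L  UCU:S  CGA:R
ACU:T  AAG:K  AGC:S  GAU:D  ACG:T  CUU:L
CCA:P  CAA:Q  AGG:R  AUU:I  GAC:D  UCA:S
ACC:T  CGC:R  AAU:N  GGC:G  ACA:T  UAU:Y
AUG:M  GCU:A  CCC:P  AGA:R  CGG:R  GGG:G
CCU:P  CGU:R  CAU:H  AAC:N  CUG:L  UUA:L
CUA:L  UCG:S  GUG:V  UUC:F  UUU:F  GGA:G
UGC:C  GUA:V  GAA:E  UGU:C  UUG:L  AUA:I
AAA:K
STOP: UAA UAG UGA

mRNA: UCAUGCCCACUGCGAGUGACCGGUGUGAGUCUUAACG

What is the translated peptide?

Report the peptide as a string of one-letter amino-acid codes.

start AUG at pos 2
pos 2: AUG -> M; peptide=M
pos 5: CCC -> P; peptide=MP
pos 8: ACU -> T; peptide=MPT
pos 11: GCG -> A; peptide=MPTA
pos 14: AGU -> S; peptide=MPTAS
pos 17: GAC -> D; peptide=MPTASD
pos 20: CGG -> R; peptide=MPTASDR
pos 23: UGU -> C; peptide=MPTASDRC
pos 26: GAG -> E; peptide=MPTASDRCE
pos 29: UCU -> S; peptide=MPTASDRCES
pos 32: UAA -> STOP

Answer: MPTASDRCES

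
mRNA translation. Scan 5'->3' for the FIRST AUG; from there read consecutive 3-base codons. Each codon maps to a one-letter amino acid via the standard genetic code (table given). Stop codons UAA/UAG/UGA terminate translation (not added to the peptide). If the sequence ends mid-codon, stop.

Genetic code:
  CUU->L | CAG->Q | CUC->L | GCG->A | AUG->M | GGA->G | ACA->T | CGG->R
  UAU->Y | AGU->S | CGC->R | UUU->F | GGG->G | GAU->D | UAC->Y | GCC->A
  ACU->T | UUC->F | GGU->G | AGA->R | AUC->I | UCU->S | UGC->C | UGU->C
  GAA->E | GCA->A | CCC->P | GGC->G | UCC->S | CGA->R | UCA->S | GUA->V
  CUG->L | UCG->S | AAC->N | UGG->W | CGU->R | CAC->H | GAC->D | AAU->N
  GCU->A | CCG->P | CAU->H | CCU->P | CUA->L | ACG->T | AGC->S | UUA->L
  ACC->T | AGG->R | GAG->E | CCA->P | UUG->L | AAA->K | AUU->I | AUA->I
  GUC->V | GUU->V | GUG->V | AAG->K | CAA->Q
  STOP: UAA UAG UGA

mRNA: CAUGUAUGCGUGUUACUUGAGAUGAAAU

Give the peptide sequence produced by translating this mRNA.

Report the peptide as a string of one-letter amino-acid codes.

start AUG at pos 1
pos 1: AUG -> M; peptide=M
pos 4: UAU -> Y; peptide=MY
pos 7: GCG -> A; peptide=MYA
pos 10: UGU -> C; peptide=MYAC
pos 13: UAC -> Y; peptide=MYACY
pos 16: UUG -> L; peptide=MYACYL
pos 19: AGA -> R; peptide=MYACYLR
pos 22: UGA -> STOP

Answer: MYACYLR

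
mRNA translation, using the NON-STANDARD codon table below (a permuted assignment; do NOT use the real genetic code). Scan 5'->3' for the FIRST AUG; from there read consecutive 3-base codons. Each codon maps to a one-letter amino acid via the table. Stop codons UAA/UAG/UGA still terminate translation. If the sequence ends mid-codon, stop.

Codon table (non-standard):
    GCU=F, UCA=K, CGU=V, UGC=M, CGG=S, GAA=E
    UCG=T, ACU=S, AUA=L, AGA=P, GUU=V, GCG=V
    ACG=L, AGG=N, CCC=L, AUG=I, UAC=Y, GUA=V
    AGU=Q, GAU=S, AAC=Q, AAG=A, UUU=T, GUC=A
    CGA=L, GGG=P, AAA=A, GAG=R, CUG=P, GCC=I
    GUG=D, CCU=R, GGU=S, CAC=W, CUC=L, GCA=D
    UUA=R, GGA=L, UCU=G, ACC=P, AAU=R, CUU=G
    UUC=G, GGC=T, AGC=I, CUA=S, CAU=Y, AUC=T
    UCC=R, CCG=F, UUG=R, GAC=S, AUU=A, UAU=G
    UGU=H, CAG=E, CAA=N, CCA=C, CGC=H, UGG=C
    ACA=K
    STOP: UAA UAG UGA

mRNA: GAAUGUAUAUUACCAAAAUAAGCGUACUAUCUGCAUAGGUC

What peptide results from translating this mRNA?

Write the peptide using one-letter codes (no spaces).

Answer: IGAPALIVSGD

Derivation:
start AUG at pos 2
pos 2: AUG -> I; peptide=I
pos 5: UAU -> G; peptide=IG
pos 8: AUU -> A; peptide=IGA
pos 11: ACC -> P; peptide=IGAP
pos 14: AAA -> A; peptide=IGAPA
pos 17: AUA -> L; peptide=IGAPAL
pos 20: AGC -> I; peptide=IGAPALI
pos 23: GUA -> V; peptide=IGAPALIV
pos 26: CUA -> S; peptide=IGAPALIVS
pos 29: UCU -> G; peptide=IGAPALIVSG
pos 32: GCA -> D; peptide=IGAPALIVSGD
pos 35: UAG -> STOP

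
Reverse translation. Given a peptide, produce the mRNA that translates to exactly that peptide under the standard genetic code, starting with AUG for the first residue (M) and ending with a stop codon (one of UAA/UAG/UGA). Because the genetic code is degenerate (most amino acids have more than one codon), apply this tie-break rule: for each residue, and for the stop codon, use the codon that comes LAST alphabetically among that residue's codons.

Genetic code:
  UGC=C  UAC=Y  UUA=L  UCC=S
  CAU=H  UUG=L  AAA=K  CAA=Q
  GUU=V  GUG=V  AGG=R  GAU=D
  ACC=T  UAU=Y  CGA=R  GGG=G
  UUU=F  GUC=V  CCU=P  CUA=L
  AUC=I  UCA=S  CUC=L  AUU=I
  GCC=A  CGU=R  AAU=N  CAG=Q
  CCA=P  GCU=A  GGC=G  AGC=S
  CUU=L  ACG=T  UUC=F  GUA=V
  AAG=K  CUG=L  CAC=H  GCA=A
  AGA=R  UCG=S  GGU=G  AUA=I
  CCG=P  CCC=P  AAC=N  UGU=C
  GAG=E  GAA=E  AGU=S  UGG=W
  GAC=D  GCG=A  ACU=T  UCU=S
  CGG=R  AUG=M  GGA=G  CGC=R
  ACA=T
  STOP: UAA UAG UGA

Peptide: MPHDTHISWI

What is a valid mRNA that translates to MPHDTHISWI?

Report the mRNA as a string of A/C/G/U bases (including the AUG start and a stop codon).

residue 1: M -> AUG (start codon)
residue 2: P codons sorted = CCA,CCC,CCG,CCU -> pick last = CCU
residue 3: H codons sorted = CAC,CAU -> pick last = CAU
residue 4: D codons sorted = GAC,GAU -> pick last = GAU
residue 5: T codons sorted = ACA,ACC,ACG,ACU -> pick last = ACU
residue 6: H codons sorted = CAC,CAU -> pick last = CAU
residue 7: I codons sorted = AUA,AUC,AUU -> pick last = AUU
residue 8: S codons sorted = AGC,AGU,UCA,UCC,UCG,UCU -> pick last = UCU
residue 9: W -> UGG (only codon)
residue 10: I codons sorted = AUA,AUC,AUU -> pick last = AUU
terminator: stop codons sorted = UAA,UAG,UGA -> pick last = UGA

Answer: mRNA: AUGCCUCAUGAUACUCAUAUUUCUUGGAUUUGA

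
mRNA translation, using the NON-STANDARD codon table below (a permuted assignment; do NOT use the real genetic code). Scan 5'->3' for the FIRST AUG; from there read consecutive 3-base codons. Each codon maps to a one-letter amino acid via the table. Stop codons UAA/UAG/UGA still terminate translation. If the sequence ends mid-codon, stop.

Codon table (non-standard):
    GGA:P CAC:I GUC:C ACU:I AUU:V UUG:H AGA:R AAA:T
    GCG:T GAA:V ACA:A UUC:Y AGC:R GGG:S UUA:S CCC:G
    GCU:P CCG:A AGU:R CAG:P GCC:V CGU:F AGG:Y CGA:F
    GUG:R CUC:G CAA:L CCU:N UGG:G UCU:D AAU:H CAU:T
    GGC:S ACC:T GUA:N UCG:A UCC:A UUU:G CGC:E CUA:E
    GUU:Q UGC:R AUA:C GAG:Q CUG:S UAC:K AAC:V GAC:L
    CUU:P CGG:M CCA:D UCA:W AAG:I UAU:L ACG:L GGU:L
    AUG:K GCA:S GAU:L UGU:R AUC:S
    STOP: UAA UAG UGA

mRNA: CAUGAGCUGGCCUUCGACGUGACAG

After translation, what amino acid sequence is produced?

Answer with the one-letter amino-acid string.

start AUG at pos 1
pos 1: AUG -> K; peptide=K
pos 4: AGC -> R; peptide=KR
pos 7: UGG -> G; peptide=KRG
pos 10: CCU -> N; peptide=KRGN
pos 13: UCG -> A; peptide=KRGNA
pos 16: ACG -> L; peptide=KRGNAL
pos 19: UGA -> STOP

Answer: KRGNAL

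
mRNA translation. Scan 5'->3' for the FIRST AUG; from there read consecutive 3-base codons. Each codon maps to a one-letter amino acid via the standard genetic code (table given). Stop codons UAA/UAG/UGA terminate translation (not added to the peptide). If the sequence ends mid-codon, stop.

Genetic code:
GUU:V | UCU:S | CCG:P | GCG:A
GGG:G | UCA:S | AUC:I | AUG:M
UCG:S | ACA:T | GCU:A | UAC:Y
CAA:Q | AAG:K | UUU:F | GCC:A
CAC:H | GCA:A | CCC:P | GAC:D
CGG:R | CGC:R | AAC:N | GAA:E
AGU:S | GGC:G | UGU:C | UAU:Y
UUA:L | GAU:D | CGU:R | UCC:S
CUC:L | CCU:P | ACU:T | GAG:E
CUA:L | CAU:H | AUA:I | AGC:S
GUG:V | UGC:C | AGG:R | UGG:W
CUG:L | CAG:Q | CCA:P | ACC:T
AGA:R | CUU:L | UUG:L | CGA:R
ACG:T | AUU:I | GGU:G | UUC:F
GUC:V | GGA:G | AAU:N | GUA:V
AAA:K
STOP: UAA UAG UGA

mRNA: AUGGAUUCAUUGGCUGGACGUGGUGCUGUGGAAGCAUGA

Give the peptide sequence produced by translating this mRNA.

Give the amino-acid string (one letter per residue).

Answer: MDSLAGRGAVEA

Derivation:
start AUG at pos 0
pos 0: AUG -> M; peptide=M
pos 3: GAU -> D; peptide=MD
pos 6: UCA -> S; peptide=MDS
pos 9: UUG -> L; peptide=MDSL
pos 12: GCU -> A; peptide=MDSLA
pos 15: GGA -> G; peptide=MDSLAG
pos 18: CGU -> R; peptide=MDSLAGR
pos 21: GGU -> G; peptide=MDSLAGRG
pos 24: GCU -> A; peptide=MDSLAGRGA
pos 27: GUG -> V; peptide=MDSLAGRGAV
pos 30: GAA -> E; peptide=MDSLAGRGAVE
pos 33: GCA -> A; peptide=MDSLAGRGAVEA
pos 36: UGA -> STOP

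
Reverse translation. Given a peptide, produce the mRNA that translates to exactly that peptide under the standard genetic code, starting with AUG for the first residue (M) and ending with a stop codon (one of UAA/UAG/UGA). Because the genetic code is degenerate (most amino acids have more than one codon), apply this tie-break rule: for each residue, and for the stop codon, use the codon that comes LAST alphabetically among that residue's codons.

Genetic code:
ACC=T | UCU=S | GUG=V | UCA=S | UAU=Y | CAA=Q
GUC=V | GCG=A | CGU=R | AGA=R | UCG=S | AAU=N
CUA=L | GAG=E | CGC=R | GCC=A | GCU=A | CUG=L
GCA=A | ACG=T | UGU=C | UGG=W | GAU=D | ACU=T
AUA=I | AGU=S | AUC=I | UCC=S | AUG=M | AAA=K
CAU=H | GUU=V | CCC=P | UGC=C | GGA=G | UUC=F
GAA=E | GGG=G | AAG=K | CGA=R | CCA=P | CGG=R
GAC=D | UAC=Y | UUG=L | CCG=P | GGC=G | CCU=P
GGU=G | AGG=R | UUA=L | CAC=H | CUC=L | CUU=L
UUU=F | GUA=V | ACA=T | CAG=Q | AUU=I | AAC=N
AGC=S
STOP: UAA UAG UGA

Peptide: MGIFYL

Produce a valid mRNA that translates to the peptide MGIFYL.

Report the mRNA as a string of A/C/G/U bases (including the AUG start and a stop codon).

residue 1: M -> AUG (start codon)
residue 2: G codons sorted = GGA,GGC,GGG,GGU -> pick last = GGU
residue 3: I codons sorted = AUA,AUC,AUU -> pick last = AUU
residue 4: F codons sorted = UUC,UUU -> pick last = UUU
residue 5: Y codons sorted = UAC,UAU -> pick last = UAU
residue 6: L codons sorted = CUA,CUC,CUG,CUU,UUA,UUG -> pick last = UUG
terminator: stop codons sorted = UAA,UAG,UGA -> pick last = UGA

Answer: mRNA: AUGGGUAUUUUUUAUUUGUGA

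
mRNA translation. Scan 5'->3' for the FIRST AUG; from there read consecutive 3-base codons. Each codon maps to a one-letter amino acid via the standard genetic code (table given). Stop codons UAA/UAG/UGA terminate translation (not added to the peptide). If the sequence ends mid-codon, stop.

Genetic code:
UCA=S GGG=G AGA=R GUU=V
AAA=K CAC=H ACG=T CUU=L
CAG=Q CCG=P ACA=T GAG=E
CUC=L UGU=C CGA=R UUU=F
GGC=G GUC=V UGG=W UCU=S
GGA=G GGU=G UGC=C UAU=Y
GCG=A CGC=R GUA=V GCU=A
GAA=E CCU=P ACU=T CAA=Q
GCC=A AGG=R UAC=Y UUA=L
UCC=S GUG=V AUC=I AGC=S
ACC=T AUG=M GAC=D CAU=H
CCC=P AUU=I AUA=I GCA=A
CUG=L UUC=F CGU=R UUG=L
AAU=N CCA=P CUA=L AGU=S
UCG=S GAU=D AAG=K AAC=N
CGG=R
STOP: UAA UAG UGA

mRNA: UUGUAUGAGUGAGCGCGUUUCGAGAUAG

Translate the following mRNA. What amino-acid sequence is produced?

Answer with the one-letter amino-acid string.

start AUG at pos 4
pos 4: AUG -> M; peptide=M
pos 7: AGU -> S; peptide=MS
pos 10: GAG -> E; peptide=MSE
pos 13: CGC -> R; peptide=MSER
pos 16: GUU -> V; peptide=MSERV
pos 19: UCG -> S; peptide=MSERVS
pos 22: AGA -> R; peptide=MSERVSR
pos 25: UAG -> STOP

Answer: MSERVSR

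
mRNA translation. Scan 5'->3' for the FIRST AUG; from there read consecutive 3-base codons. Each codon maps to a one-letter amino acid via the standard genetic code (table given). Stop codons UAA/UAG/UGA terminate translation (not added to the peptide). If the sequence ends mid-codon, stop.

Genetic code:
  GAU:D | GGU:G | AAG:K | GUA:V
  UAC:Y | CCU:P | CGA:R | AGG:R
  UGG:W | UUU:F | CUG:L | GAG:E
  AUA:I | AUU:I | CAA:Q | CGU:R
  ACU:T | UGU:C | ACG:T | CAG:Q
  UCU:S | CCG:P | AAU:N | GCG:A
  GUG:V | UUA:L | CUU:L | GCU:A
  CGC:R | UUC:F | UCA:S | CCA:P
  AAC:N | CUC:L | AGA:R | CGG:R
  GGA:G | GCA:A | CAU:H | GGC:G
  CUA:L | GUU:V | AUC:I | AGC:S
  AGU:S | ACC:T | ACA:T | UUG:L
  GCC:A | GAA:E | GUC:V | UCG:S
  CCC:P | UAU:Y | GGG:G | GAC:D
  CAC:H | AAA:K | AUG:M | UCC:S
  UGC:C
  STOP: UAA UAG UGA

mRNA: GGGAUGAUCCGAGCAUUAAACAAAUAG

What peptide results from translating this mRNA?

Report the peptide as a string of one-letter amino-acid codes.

Answer: MIRALNK

Derivation:
start AUG at pos 3
pos 3: AUG -> M; peptide=M
pos 6: AUC -> I; peptide=MI
pos 9: CGA -> R; peptide=MIR
pos 12: GCA -> A; peptide=MIRA
pos 15: UUA -> L; peptide=MIRAL
pos 18: AAC -> N; peptide=MIRALN
pos 21: AAA -> K; peptide=MIRALNK
pos 24: UAG -> STOP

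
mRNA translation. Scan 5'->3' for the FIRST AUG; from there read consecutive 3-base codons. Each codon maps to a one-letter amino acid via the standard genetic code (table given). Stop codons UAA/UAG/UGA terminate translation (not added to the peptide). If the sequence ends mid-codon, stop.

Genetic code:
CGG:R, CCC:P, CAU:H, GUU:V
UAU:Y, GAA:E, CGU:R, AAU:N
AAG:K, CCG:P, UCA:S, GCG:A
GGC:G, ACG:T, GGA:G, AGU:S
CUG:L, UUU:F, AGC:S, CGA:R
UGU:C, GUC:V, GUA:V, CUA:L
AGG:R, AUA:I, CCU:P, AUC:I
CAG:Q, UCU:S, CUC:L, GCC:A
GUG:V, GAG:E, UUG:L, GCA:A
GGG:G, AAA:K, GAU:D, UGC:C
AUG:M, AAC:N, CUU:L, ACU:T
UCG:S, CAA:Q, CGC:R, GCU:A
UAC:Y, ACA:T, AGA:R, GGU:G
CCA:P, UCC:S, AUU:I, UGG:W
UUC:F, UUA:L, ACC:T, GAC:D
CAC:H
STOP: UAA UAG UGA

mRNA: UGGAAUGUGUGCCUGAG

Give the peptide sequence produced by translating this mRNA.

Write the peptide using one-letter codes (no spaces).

Answer: MCA

Derivation:
start AUG at pos 4
pos 4: AUG -> M; peptide=M
pos 7: UGU -> C; peptide=MC
pos 10: GCC -> A; peptide=MCA
pos 13: UGA -> STOP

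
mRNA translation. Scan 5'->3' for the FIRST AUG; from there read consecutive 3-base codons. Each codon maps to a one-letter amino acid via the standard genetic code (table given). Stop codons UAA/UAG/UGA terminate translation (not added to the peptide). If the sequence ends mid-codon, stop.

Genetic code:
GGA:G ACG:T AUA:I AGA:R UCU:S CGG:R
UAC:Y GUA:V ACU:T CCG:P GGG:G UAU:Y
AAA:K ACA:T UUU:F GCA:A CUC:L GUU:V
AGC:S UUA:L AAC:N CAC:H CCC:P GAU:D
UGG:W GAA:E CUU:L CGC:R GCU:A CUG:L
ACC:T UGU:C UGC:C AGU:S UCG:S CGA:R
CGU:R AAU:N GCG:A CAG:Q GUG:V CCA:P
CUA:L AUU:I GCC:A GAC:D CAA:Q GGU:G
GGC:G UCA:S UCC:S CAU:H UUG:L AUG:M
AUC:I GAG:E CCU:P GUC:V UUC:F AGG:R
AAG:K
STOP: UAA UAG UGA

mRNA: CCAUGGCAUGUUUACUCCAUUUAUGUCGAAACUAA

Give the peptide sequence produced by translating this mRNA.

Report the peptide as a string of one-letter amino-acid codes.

start AUG at pos 2
pos 2: AUG -> M; peptide=M
pos 5: GCA -> A; peptide=MA
pos 8: UGU -> C; peptide=MAC
pos 11: UUA -> L; peptide=MACL
pos 14: CUC -> L; peptide=MACLL
pos 17: CAU -> H; peptide=MACLLH
pos 20: UUA -> L; peptide=MACLLHL
pos 23: UGU -> C; peptide=MACLLHLC
pos 26: CGA -> R; peptide=MACLLHLCR
pos 29: AAC -> N; peptide=MACLLHLCRN
pos 32: UAA -> STOP

Answer: MACLLHLCRN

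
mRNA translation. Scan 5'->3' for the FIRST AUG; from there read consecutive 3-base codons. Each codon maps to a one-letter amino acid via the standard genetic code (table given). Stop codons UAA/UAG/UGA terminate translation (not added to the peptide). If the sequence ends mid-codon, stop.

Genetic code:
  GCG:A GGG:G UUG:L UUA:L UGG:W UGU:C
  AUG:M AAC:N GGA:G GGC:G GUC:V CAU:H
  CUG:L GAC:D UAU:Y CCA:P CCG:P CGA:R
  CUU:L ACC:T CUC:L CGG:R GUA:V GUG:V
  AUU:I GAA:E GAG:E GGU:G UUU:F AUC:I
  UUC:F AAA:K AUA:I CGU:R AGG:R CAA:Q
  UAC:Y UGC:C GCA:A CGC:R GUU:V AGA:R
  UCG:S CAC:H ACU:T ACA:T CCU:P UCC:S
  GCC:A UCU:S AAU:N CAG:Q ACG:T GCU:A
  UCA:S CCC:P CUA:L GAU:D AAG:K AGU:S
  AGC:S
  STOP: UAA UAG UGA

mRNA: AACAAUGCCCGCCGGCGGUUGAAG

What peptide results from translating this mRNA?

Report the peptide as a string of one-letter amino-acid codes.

Answer: MPAGG

Derivation:
start AUG at pos 4
pos 4: AUG -> M; peptide=M
pos 7: CCC -> P; peptide=MP
pos 10: GCC -> A; peptide=MPA
pos 13: GGC -> G; peptide=MPAG
pos 16: GGU -> G; peptide=MPAGG
pos 19: UGA -> STOP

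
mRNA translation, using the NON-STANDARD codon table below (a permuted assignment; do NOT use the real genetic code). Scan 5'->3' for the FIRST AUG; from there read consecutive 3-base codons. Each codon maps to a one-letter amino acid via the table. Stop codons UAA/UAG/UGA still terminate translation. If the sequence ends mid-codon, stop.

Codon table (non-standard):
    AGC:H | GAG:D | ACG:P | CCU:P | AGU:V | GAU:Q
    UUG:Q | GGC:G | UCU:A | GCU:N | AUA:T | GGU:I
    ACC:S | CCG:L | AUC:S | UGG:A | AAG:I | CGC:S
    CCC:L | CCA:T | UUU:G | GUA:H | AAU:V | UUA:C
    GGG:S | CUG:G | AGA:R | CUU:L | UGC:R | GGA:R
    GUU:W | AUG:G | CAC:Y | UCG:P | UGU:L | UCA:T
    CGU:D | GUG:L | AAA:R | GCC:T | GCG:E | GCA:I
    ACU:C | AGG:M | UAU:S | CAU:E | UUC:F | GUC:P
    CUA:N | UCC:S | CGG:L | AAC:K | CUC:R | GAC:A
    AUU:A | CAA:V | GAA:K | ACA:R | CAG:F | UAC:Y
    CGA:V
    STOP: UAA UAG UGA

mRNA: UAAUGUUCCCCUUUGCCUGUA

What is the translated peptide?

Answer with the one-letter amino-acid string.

start AUG at pos 2
pos 2: AUG -> G; peptide=G
pos 5: UUC -> F; peptide=GF
pos 8: CCC -> L; peptide=GFL
pos 11: UUU -> G; peptide=GFLG
pos 14: GCC -> T; peptide=GFLGT
pos 17: UGU -> L; peptide=GFLGTL
pos 20: only 1 nt remain (<3), stop (end of mRNA)

Answer: GFLGTL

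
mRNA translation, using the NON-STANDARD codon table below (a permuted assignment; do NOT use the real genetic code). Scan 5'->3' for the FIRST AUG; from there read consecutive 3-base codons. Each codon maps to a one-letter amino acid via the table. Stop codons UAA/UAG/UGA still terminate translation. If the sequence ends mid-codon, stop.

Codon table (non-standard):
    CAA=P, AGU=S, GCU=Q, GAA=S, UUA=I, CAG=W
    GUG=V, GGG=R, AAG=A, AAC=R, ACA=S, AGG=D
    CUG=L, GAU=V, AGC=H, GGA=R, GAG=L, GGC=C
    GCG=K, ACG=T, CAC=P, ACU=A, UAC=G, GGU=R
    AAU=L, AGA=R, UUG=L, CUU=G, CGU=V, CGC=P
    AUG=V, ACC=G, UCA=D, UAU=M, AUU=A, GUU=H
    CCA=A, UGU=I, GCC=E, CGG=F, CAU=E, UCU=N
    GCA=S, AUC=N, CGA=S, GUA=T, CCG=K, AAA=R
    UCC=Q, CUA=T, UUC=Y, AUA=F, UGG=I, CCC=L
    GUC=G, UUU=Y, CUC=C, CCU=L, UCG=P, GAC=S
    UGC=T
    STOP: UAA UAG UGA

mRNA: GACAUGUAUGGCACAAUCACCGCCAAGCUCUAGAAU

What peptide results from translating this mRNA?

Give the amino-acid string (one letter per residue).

Answer: VMCSNGEAC

Derivation:
start AUG at pos 3
pos 3: AUG -> V; peptide=V
pos 6: UAU -> M; peptide=VM
pos 9: GGC -> C; peptide=VMC
pos 12: ACA -> S; peptide=VMCS
pos 15: AUC -> N; peptide=VMCSN
pos 18: ACC -> G; peptide=VMCSNG
pos 21: GCC -> E; peptide=VMCSNGE
pos 24: AAG -> A; peptide=VMCSNGEA
pos 27: CUC -> C; peptide=VMCSNGEAC
pos 30: UAG -> STOP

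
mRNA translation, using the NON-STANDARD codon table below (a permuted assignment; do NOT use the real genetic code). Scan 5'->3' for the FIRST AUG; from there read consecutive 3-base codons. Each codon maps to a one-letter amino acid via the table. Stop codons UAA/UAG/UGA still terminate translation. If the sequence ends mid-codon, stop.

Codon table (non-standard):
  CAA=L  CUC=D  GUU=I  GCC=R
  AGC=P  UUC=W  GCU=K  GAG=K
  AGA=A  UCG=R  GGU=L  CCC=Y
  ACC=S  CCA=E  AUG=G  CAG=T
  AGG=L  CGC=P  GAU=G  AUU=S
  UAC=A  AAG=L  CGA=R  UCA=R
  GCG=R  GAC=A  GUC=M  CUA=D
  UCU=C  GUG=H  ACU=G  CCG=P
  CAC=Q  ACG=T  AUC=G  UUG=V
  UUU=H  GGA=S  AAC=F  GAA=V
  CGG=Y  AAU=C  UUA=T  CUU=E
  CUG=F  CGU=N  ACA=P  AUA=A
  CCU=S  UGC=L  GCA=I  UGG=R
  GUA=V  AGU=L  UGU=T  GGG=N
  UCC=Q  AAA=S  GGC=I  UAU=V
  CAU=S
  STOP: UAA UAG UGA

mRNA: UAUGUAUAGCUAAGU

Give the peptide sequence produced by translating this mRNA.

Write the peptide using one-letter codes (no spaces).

Answer: GVP

Derivation:
start AUG at pos 1
pos 1: AUG -> G; peptide=G
pos 4: UAU -> V; peptide=GV
pos 7: AGC -> P; peptide=GVP
pos 10: UAA -> STOP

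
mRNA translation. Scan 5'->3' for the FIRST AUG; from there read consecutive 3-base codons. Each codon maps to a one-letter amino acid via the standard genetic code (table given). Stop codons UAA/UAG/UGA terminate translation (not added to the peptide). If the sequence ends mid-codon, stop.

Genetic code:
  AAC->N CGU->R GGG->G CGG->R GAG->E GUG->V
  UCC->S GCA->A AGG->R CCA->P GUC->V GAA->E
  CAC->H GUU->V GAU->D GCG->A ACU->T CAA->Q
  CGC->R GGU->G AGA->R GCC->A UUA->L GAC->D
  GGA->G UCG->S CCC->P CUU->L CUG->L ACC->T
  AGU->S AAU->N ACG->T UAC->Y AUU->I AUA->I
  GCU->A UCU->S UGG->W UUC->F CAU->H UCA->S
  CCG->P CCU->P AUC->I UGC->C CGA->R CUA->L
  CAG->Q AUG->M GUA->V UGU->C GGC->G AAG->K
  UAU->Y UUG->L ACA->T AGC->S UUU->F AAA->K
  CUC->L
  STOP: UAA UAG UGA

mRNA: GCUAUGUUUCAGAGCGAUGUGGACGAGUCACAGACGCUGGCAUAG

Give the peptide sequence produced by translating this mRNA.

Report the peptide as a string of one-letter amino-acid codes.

start AUG at pos 3
pos 3: AUG -> M; peptide=M
pos 6: UUU -> F; peptide=MF
pos 9: CAG -> Q; peptide=MFQ
pos 12: AGC -> S; peptide=MFQS
pos 15: GAU -> D; peptide=MFQSD
pos 18: GUG -> V; peptide=MFQSDV
pos 21: GAC -> D; peptide=MFQSDVD
pos 24: GAG -> E; peptide=MFQSDVDE
pos 27: UCA -> S; peptide=MFQSDVDES
pos 30: CAG -> Q; peptide=MFQSDVDESQ
pos 33: ACG -> T; peptide=MFQSDVDESQT
pos 36: CUG -> L; peptide=MFQSDVDESQTL
pos 39: GCA -> A; peptide=MFQSDVDESQTLA
pos 42: UAG -> STOP

Answer: MFQSDVDESQTLA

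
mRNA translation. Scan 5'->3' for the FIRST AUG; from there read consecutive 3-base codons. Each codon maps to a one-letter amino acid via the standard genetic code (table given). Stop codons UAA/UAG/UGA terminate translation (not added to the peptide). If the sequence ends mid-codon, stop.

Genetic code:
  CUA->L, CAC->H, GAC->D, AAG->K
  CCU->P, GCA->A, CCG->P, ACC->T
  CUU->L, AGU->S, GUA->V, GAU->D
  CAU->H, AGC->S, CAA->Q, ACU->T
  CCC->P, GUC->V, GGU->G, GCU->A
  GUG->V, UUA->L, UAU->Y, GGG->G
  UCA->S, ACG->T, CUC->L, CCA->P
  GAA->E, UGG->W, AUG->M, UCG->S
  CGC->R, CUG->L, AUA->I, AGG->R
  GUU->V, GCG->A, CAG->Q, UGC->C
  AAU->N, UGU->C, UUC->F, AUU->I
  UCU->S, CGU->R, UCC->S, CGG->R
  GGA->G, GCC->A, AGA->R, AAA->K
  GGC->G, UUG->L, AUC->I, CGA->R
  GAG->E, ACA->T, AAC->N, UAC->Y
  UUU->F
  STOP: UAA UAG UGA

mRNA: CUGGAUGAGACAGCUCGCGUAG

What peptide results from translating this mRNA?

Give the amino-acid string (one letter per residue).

Answer: MRQLA

Derivation:
start AUG at pos 4
pos 4: AUG -> M; peptide=M
pos 7: AGA -> R; peptide=MR
pos 10: CAG -> Q; peptide=MRQ
pos 13: CUC -> L; peptide=MRQL
pos 16: GCG -> A; peptide=MRQLA
pos 19: UAG -> STOP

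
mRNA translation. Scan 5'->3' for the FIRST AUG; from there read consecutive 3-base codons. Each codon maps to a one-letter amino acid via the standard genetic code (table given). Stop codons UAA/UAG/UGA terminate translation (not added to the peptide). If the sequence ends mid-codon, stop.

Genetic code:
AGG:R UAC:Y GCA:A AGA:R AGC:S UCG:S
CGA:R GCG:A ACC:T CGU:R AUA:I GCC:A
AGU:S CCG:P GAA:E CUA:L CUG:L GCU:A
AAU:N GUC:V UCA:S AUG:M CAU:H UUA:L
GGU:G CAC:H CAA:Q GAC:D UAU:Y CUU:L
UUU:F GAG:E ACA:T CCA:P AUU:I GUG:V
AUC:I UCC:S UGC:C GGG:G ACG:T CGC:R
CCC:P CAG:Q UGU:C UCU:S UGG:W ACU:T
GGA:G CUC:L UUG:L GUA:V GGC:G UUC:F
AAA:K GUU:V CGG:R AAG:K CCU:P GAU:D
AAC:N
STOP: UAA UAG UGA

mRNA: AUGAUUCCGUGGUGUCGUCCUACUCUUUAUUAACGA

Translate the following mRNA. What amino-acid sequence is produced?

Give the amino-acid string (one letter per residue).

start AUG at pos 0
pos 0: AUG -> M; peptide=M
pos 3: AUU -> I; peptide=MI
pos 6: CCG -> P; peptide=MIP
pos 9: UGG -> W; peptide=MIPW
pos 12: UGU -> C; peptide=MIPWC
pos 15: CGU -> R; peptide=MIPWCR
pos 18: CCU -> P; peptide=MIPWCRP
pos 21: ACU -> T; peptide=MIPWCRPT
pos 24: CUU -> L; peptide=MIPWCRPTL
pos 27: UAU -> Y; peptide=MIPWCRPTLY
pos 30: UAA -> STOP

Answer: MIPWCRPTLY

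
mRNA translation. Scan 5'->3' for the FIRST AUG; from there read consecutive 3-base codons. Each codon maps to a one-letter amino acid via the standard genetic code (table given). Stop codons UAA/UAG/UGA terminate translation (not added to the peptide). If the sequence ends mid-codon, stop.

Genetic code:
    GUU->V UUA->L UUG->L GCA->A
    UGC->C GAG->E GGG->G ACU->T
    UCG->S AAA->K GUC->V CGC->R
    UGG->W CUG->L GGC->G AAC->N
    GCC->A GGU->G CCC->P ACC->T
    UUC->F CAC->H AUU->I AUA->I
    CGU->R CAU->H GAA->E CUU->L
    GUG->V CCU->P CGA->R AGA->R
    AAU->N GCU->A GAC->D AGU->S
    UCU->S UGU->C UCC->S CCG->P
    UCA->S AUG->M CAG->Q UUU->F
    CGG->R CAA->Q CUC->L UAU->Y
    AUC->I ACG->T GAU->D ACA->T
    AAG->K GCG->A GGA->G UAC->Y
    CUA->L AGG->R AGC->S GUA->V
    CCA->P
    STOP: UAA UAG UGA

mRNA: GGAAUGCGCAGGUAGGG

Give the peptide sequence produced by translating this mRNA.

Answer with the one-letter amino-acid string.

start AUG at pos 3
pos 3: AUG -> M; peptide=M
pos 6: CGC -> R; peptide=MR
pos 9: AGG -> R; peptide=MRR
pos 12: UAG -> STOP

Answer: MRR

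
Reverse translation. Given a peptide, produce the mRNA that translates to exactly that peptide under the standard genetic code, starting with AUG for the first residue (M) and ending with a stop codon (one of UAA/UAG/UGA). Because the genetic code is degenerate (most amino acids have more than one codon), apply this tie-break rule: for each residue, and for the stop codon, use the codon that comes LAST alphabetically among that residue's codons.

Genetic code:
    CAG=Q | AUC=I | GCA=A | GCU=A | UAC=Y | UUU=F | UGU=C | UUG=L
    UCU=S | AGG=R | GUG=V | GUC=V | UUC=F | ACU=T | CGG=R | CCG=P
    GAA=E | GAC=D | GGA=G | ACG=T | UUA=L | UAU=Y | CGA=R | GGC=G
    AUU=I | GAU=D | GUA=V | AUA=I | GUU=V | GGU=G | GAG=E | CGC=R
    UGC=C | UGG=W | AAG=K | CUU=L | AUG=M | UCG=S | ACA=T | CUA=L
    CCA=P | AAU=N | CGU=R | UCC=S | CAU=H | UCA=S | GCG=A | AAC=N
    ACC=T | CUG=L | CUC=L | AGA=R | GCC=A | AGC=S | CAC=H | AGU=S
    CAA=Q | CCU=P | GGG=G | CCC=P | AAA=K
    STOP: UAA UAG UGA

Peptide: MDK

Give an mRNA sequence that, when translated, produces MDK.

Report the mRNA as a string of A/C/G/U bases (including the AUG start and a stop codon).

Answer: mRNA: AUGGAUAAGUGA

Derivation:
residue 1: M -> AUG (start codon)
residue 2: D codons sorted = GAC,GAU -> pick last = GAU
residue 3: K codons sorted = AAA,AAG -> pick last = AAG
terminator: stop codons sorted = UAA,UAG,UGA -> pick last = UGA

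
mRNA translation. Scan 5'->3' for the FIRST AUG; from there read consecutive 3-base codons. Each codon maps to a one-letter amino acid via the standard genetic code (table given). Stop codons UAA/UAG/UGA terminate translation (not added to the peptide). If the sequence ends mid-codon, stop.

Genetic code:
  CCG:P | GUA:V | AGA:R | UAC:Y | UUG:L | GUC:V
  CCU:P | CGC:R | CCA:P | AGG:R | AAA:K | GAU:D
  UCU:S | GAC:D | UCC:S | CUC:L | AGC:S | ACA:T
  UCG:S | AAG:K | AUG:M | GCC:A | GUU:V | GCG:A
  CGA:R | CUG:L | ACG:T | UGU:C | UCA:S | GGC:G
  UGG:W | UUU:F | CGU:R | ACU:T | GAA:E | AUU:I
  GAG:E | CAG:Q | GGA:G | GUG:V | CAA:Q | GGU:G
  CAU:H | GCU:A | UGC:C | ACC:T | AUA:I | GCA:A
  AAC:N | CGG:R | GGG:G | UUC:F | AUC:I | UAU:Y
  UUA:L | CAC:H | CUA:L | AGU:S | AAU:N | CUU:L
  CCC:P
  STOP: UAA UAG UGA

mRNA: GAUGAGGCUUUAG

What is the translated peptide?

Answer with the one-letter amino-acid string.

start AUG at pos 1
pos 1: AUG -> M; peptide=M
pos 4: AGG -> R; peptide=MR
pos 7: CUU -> L; peptide=MRL
pos 10: UAG -> STOP

Answer: MRL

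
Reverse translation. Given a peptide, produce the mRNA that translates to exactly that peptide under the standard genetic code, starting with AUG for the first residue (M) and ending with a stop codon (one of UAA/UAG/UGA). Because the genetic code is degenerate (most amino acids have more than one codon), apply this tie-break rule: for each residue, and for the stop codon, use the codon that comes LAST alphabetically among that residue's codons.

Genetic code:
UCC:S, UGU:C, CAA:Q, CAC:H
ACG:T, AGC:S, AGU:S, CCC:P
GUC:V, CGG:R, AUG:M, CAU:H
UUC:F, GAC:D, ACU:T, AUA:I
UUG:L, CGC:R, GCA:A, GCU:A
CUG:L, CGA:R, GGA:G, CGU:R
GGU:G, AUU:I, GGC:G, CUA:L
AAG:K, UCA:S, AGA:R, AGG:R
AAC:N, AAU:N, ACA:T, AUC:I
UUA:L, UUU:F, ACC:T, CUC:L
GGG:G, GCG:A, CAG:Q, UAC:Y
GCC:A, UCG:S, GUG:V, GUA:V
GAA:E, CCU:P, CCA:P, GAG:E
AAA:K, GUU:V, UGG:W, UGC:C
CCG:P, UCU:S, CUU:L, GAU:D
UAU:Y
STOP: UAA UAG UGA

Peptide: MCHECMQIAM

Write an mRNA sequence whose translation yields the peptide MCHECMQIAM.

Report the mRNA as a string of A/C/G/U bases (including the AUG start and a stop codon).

Answer: mRNA: AUGUGUCAUGAGUGUAUGCAGAUUGCUAUGUGA

Derivation:
residue 1: M -> AUG (start codon)
residue 2: C codons sorted = UGC,UGU -> pick last = UGU
residue 3: H codons sorted = CAC,CAU -> pick last = CAU
residue 4: E codons sorted = GAA,GAG -> pick last = GAG
residue 5: C codons sorted = UGC,UGU -> pick last = UGU
residue 6: M -> AUG (only codon)
residue 7: Q codons sorted = CAA,CAG -> pick last = CAG
residue 8: I codons sorted = AUA,AUC,AUU -> pick last = AUU
residue 9: A codons sorted = GCA,GCC,GCG,GCU -> pick last = GCU
residue 10: M -> AUG (only codon)
terminator: stop codons sorted = UAA,UAG,UGA -> pick last = UGA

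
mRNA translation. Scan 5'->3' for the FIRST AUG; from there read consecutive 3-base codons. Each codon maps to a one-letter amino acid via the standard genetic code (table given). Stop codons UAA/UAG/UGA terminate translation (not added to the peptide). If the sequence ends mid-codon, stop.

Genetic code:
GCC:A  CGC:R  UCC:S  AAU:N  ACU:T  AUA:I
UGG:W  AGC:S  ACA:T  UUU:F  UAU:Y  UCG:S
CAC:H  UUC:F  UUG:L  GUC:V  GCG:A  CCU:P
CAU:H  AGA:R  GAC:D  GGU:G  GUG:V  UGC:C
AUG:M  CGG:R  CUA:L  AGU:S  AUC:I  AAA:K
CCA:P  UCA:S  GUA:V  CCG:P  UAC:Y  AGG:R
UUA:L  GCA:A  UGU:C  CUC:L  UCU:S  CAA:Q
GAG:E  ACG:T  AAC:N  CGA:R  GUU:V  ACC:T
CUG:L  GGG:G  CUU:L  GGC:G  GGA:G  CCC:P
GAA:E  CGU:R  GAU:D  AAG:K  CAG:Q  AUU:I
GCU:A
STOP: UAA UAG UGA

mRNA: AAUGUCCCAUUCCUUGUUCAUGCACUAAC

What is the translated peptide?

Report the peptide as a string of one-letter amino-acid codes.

start AUG at pos 1
pos 1: AUG -> M; peptide=M
pos 4: UCC -> S; peptide=MS
pos 7: CAU -> H; peptide=MSH
pos 10: UCC -> S; peptide=MSHS
pos 13: UUG -> L; peptide=MSHSL
pos 16: UUC -> F; peptide=MSHSLF
pos 19: AUG -> M; peptide=MSHSLFM
pos 22: CAC -> H; peptide=MSHSLFMH
pos 25: UAA -> STOP

Answer: MSHSLFMH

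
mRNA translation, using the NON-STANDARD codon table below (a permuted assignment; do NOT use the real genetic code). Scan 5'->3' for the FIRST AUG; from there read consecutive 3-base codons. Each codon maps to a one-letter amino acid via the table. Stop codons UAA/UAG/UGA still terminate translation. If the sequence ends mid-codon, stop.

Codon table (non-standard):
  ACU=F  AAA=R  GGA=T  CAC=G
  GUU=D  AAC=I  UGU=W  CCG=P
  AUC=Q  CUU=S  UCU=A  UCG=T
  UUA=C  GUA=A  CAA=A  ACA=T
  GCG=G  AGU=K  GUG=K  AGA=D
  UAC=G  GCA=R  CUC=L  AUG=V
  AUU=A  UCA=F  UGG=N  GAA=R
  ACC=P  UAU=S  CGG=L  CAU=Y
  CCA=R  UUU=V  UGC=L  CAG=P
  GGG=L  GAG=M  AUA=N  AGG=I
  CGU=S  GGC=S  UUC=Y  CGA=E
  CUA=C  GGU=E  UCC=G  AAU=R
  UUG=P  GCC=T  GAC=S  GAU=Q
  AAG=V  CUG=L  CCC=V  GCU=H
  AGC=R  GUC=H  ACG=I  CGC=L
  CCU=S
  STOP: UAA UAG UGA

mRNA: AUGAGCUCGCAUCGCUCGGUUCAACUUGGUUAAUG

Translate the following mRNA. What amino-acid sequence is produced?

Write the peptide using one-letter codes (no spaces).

start AUG at pos 0
pos 0: AUG -> V; peptide=V
pos 3: AGC -> R; peptide=VR
pos 6: UCG -> T; peptide=VRT
pos 9: CAU -> Y; peptide=VRTY
pos 12: CGC -> L; peptide=VRTYL
pos 15: UCG -> T; peptide=VRTYLT
pos 18: GUU -> D; peptide=VRTYLTD
pos 21: CAA -> A; peptide=VRTYLTDA
pos 24: CUU -> S; peptide=VRTYLTDAS
pos 27: GGU -> E; peptide=VRTYLTDASE
pos 30: UAA -> STOP

Answer: VRTYLTDASE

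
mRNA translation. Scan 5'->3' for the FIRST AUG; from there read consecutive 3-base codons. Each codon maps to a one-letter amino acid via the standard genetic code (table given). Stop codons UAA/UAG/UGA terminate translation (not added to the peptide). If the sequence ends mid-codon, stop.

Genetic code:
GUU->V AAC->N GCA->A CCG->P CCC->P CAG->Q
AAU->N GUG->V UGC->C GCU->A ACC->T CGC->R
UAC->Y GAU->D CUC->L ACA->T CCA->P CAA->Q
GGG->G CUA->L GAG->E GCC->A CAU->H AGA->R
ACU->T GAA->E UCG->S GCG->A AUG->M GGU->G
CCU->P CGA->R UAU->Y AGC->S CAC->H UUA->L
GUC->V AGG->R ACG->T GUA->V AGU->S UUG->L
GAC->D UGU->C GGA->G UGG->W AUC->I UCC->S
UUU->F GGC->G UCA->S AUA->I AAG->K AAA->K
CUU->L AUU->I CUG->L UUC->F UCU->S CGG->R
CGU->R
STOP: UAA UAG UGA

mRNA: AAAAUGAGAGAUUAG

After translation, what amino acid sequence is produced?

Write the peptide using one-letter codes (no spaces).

start AUG at pos 3
pos 3: AUG -> M; peptide=M
pos 6: AGA -> R; peptide=MR
pos 9: GAU -> D; peptide=MRD
pos 12: UAG -> STOP

Answer: MRD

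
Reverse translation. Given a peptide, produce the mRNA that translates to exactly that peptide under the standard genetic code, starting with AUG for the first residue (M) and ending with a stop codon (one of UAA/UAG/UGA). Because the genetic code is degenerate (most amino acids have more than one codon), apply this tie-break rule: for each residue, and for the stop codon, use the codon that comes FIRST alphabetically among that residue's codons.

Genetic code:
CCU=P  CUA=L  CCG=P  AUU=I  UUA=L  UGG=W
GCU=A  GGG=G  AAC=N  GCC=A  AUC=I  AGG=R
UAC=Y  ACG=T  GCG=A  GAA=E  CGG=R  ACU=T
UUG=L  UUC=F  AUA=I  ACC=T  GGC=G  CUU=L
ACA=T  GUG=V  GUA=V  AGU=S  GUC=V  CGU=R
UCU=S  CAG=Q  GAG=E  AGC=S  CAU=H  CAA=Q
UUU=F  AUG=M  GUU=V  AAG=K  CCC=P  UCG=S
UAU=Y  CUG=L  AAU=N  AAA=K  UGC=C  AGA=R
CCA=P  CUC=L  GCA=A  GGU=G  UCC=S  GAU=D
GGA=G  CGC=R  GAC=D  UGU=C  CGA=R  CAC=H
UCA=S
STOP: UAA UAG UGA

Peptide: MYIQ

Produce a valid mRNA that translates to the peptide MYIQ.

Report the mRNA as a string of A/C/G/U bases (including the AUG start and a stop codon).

residue 1: M -> AUG (start codon)
residue 2: Y codons sorted = UAC,UAU -> pick first = UAC
residue 3: I codons sorted = AUA,AUC,AUU -> pick first = AUA
residue 4: Q codons sorted = CAA,CAG -> pick first = CAA
terminator: stop codons sorted = UAA,UAG,UGA -> pick first = UAA

Answer: mRNA: AUGUACAUACAAUAA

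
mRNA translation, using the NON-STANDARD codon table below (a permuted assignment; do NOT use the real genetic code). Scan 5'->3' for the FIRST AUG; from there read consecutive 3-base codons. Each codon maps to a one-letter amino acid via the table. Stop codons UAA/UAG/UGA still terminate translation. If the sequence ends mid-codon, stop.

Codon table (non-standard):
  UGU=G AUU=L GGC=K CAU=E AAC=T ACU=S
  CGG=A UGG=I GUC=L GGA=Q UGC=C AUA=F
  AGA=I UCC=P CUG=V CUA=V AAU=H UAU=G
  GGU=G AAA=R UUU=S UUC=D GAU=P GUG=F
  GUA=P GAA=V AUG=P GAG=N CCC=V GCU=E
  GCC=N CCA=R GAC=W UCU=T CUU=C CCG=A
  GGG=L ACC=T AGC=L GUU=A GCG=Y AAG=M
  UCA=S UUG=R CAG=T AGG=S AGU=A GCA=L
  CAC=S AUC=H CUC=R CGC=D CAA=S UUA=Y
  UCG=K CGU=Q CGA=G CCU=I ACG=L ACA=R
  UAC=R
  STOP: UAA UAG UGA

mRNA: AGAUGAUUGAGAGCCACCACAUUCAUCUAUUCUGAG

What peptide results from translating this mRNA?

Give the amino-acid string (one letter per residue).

Answer: PLNLSSLEVD

Derivation:
start AUG at pos 2
pos 2: AUG -> P; peptide=P
pos 5: AUU -> L; peptide=PL
pos 8: GAG -> N; peptide=PLN
pos 11: AGC -> L; peptide=PLNL
pos 14: CAC -> S; peptide=PLNLS
pos 17: CAC -> S; peptide=PLNLSS
pos 20: AUU -> L; peptide=PLNLSSL
pos 23: CAU -> E; peptide=PLNLSSLE
pos 26: CUA -> V; peptide=PLNLSSLEV
pos 29: UUC -> D; peptide=PLNLSSLEVD
pos 32: UGA -> STOP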